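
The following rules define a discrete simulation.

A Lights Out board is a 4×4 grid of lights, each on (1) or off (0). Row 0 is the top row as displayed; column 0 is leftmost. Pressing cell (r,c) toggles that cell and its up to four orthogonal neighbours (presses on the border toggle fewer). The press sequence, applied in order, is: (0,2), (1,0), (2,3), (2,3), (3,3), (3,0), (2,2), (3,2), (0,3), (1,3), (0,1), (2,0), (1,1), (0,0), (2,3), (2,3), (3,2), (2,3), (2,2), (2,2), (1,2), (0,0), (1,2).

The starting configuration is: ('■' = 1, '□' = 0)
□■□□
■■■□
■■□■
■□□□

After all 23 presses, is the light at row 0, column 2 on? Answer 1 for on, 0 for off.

1

step 0: □■□□
■■■□
■■□■
■□□□
step 1: □□■■
■■□□
■■□■
■□□□
step 2: ■□■■
□□□□
□■□■
■□□□
step 3: ■□■■
□□□■
□■■□
■□□■
step 4: ■□■■
□□□□
□■□■
■□□□
step 5: ■□■■
□□□□
□■□□
■□■■
step 6: ■□■■
□□□□
■■□□
□■■■
step 7: ■□■■
□□■□
■□■■
□■□■
step 8: ■□■■
□□■□
■□□■
□□■□
step 9: ■□□□
□□■■
■□□■
□□■□
step 10: ■□□■
□□□□
■□□□
□□■□
step 11: □■■■
□■□□
■□□□
□□■□
step 12: □■■■
■■□□
□■□□
■□■□
step 13: □□■■
□□■□
□□□□
■□■□
step 14: ■■■■
■□■□
□□□□
■□■□
step 15: ■■■■
■□■■
□□■■
■□■■
step 16: ■■■■
■□■□
□□□□
■□■□
step 17: ■■■■
■□■□
□□■□
■■□■
step 18: ■■■■
■□■■
□□□■
■■□□
step 19: ■■■■
■□□■
□■■□
■■■□
step 20: ■■■■
■□■■
□□□■
■■□□
step 21: ■■□■
■■□□
□□■■
■■□□
step 22: □□□■
□■□□
□□■■
■■□□
step 23: □□■■
□□■■
□□□■
■■□□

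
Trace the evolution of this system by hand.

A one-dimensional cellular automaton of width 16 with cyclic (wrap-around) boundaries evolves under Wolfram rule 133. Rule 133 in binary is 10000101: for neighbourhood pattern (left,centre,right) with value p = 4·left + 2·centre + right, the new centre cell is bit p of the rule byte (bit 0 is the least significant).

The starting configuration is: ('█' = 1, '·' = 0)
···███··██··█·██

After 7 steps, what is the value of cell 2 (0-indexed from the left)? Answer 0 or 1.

t=0: ···███··██··█·██
t=1: ·█··█·······█···
t=2: ·█··█·█████·█·██
t=3: ·█··█··███··█···
t=4: ·█··█···█···█·██
t=5: ·█··█·█·█·█·█···
t=6: ·█··█·█·█·█·█·██
t=7: ·█··█·█·█·█·█···

0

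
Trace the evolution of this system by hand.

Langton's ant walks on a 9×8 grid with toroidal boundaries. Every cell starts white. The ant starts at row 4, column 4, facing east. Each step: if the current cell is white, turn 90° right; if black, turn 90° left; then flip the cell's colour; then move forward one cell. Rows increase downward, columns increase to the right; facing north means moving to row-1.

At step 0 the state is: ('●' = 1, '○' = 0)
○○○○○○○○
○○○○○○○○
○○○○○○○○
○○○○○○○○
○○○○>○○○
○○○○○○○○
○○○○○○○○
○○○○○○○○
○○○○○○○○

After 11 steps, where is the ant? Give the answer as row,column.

2,3

[0] ○○○○○○○○
○○○○○○○○
○○○○○○○○
○○○○○○○○
○○○○>○○○
○○○○○○○○
○○○○○○○○
○○○○○○○○
○○○○○○○○
[1] ○○○○○○○○
○○○○○○○○
○○○○○○○○
○○○○○○○○
○○○○●○○○
○○○○v○○○
○○○○○○○○
○○○○○○○○
○○○○○○○○
[2] ○○○○○○○○
○○○○○○○○
○○○○○○○○
○○○○○○○○
○○○○●○○○
○○○<●○○○
○○○○○○○○
○○○○○○○○
○○○○○○○○
[3] ○○○○○○○○
○○○○○○○○
○○○○○○○○
○○○○○○○○
○○○^●○○○
○○○●●○○○
○○○○○○○○
○○○○○○○○
○○○○○○○○
[4] ○○○○○○○○
○○○○○○○○
○○○○○○○○
○○○○○○○○
○○○●>○○○
○○○●●○○○
○○○○○○○○
○○○○○○○○
○○○○○○○○
[5] ○○○○○○○○
○○○○○○○○
○○○○○○○○
○○○○^○○○
○○○●○○○○
○○○●●○○○
○○○○○○○○
○○○○○○○○
○○○○○○○○
[6] ○○○○○○○○
○○○○○○○○
○○○○○○○○
○○○○●>○○
○○○●○○○○
○○○●●○○○
○○○○○○○○
○○○○○○○○
○○○○○○○○
[7] ○○○○○○○○
○○○○○○○○
○○○○○○○○
○○○○●●○○
○○○●○v○○
○○○●●○○○
○○○○○○○○
○○○○○○○○
○○○○○○○○
[8] ○○○○○○○○
○○○○○○○○
○○○○○○○○
○○○○●●○○
○○○●<●○○
○○○●●○○○
○○○○○○○○
○○○○○○○○
○○○○○○○○
[9] ○○○○○○○○
○○○○○○○○
○○○○○○○○
○○○○^●○○
○○○●●●○○
○○○●●○○○
○○○○○○○○
○○○○○○○○
○○○○○○○○
[10] ○○○○○○○○
○○○○○○○○
○○○○○○○○
○○○<○●○○
○○○●●●○○
○○○●●○○○
○○○○○○○○
○○○○○○○○
○○○○○○○○
[11] ○○○○○○○○
○○○○○○○○
○○○^○○○○
○○○●○●○○
○○○●●●○○
○○○●●○○○
○○○○○○○○
○○○○○○○○
○○○○○○○○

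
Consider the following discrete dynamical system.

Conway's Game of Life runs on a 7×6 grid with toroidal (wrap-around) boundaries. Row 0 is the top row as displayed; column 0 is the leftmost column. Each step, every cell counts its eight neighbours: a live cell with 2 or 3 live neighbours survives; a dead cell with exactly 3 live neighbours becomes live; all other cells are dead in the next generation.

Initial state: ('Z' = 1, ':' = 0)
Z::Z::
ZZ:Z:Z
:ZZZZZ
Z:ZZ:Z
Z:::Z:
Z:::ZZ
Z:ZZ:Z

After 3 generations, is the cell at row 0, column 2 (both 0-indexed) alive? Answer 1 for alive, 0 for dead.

k=0  Z::Z::
ZZ:Z:Z
:ZZZZZ
Z:ZZ:Z
Z:::Z:
Z:::ZZ
Z:ZZ:Z
k=1  :::Z::
::::::
::::::
::::::
::::::
::::::
::ZZ::
k=2  ::ZZ::
::::::
::::::
::::::
::::::
::::::
::ZZ::
k=3  ::ZZ::
::::::
::::::
::::::
::::::
::::::
::ZZ::

1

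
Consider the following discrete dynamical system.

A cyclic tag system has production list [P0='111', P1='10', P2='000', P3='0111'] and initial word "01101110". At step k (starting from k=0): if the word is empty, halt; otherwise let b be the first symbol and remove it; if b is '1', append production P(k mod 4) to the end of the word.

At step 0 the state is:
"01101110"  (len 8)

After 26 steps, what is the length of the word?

22

k=0  "01101110"  (len 8)
k=1  "1101110"  (len 7)
k=2  "10111010"  (len 8)
k=3  "0111010000"  (len 10)
k=4  "111010000"  (len 9)
k=5  "11010000111"  (len 11)
k=6  "101000011110"  (len 12)
k=7  "01000011110000"  (len 14)
k=8  "1000011110000"  (len 13)
k=9  "000011110000111"  (len 15)
k=10  "00011110000111"  (len 14)
k=11  "0011110000111"  (len 13)
k=12  "011110000111"  (len 12)
k=13  "11110000111"  (len 11)
k=14  "111000011110"  (len 12)
k=15  "11000011110000"  (len 14)
k=16  "10000111100000111"  (len 17)
k=17  "0000111100000111111"  (len 19)
k=18  "000111100000111111"  (len 18)
k=19  "00111100000111111"  (len 17)
k=20  "0111100000111111"  (len 16)
k=21  "111100000111111"  (len 15)
k=22  "1110000011111110"  (len 16)
k=23  "110000011111110000"  (len 18)
k=24  "100000111111100000111"  (len 21)
k=25  "00000111111100000111111"  (len 23)
k=26  "0000111111100000111111"  (len 22)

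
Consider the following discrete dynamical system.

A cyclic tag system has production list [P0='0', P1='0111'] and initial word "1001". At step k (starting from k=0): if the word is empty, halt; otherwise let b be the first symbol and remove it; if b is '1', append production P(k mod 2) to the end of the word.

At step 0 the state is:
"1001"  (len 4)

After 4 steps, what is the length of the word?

[0] "1001"  (len 4)
[1] "0010"  (len 4)
[2] "010"  (len 3)
[3] "10"  (len 2)
[4] "00111"  (len 5)

5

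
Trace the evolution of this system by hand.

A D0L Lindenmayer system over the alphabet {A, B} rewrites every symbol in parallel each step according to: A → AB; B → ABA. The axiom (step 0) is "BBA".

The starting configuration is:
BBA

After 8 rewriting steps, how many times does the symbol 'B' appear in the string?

t=0: BBA
t=1: ABAABAAB
t=2: ABABAABABABAABABABA
t=3: ABABAABABAABABABAABABAABABAABABABAABABAABABAAB
t=4: ABABAABABAABABABAABABAABABABAABABAABABAABABABAABABAABABABAABABAABABABAABABAABABAABABABAABABAABABABAABABAABABABA
t=5: ABABAABABAABABABAABABAABABABAABABAABABAABABABAABABAABABABA…ABABAABABAABABABAABABAABABAABABABAABABAABABABAABABAABABAAB  (len 268)
t=6: ABABAABABAABABABAABABAABABABAABABAABABAABABABAABABAABABABA…ABABAABABAABABABAABABAABABAABABABAABABAABABABAABABAABABABA  (len 647)
t=7: ABABAABABAABABABAABABAABABABAABABAABABAABABABAABABAABABABA…ABABAABABAABABABAABABAABABAABABABAABABAABABABAABABAABABAAB  (len 1562)
t=8: ABABAABABAABABABAABABAABABABAABABAABABAABABABAABABAABABABA…ABABAABABAABABABAABABAABABAABABABAABABAABABABAABABAABABABA  (len 3771)

1562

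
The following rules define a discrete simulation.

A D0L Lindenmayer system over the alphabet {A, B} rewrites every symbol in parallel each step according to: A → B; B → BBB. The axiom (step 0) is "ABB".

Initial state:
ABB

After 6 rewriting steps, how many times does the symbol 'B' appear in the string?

1701

k=0  ABB
k=1  BBBBBBB
k=2  BBBBBBBBBBBBBBBBBBBBB
k=3  BBBBBBBBBBBBBBBBBBBBBBBBBBBBBBBBBBBBBBBBBBBBBBBBBBBBBBBBBBBBBBB
k=4  BBBBBBBBBBBBBBBBBBBBBBBBBBBBBBBBBBBBBBBBBBBBBBBBBBBBBBBBBB…BBBBBBBBBBBBBBBBBBBBBBBBBBBBBBBBBBBBBBBBBBBBBBBBBBBBBBBBBB  (len 189)
k=5  BBBBBBBBBBBBBBBBBBBBBBBBBBBBBBBBBBBBBBBBBBBBBBBBBBBBBBBBBB…BBBBBBBBBBBBBBBBBBBBBBBBBBBBBBBBBBBBBBBBBBBBBBBBBBBBBBBBBB  (len 567)
k=6  BBBBBBBBBBBBBBBBBBBBBBBBBBBBBBBBBBBBBBBBBBBBBBBBBBBBBBBBBB…BBBBBBBBBBBBBBBBBBBBBBBBBBBBBBBBBBBBBBBBBBBBBBBBBBBBBBBBBB  (len 1701)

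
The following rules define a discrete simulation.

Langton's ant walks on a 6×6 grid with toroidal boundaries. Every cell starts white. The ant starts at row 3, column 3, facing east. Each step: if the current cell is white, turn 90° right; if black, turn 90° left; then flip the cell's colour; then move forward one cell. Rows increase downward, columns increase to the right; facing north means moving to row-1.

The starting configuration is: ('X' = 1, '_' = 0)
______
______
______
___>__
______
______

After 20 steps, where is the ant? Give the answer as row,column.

1,1

step 0: ______
______
______
___>__
______
______
step 1: ______
______
______
___X__
___v__
______
step 2: ______
______
______
___X__
__<X__
______
step 3: ______
______
______
__^X__
__XX__
______
step 4: ______
______
______
__X>__
__XX__
______
step 5: ______
______
___^__
__X___
__XX__
______
step 6: ______
______
___X>_
__X___
__XX__
______
step 7: ______
______
___XX_
__X_v_
__XX__
______
step 8: ______
______
___XX_
__X<X_
__XX__
______
step 9: ______
______
___^X_
__XXX_
__XX__
______
step 10: ______
______
__<_X_
__XXX_
__XX__
______
step 11: ______
__^___
__X_X_
__XXX_
__XX__
______
step 12: ______
__X>__
__X_X_
__XXX_
__XX__
______
step 13: ______
__XX__
__XvX_
__XXX_
__XX__
______
step 14: ______
__XX__
__<XX_
__XXX_
__XX__
______
step 15: ______
__XX__
___XX_
__vXX_
__XX__
______
step 16: ______
__XX__
___XX_
___>X_
__XX__
______
step 17: ______
__XX__
___^X_
____X_
__XX__
______
step 18: ______
__XX__
__<_X_
____X_
__XX__
______
step 19: ______
__^X__
__X_X_
____X_
__XX__
______
step 20: ______
_<_X__
__X_X_
____X_
__XX__
______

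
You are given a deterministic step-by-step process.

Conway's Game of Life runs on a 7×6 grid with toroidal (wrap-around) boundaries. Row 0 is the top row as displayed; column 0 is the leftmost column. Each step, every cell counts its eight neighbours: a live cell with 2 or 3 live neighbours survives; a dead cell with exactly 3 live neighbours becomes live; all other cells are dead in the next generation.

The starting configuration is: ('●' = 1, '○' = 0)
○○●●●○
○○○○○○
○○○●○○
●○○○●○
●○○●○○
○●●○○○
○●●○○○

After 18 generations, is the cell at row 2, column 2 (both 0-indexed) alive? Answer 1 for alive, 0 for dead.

k=0  ○○●●●○
○○○○○○
○○○●○○
●○○○●○
●○○●○○
○●●○○○
○●●○○○
k=1  ○●●●○○
○○●○●○
○○○○○○
○○○●●●
●○●●○●
●○○●○○
○○○○○○
k=2  ○●●●○○
○●●○○○
○○○○○●
●○●●○●
●●●○○○
●●●●●●
○●○●○○
k=3  ●○○●○○
●●○●○○
○○○●●●
○○●●●●
○○○○○○
○○○○●●
○○○○○●
k=4  ●●●○●●
●●○●○○
○●○○○○
○○●○○●
○○○○○○
○○○○●●
●○○○○●
k=5  ○○●●●○
○○○●●○
○●○○○○
○○○○○○
○○○○●●
●○○○●●
○○○●○○
k=6  ○○●○○○
○○○○●○
○○○○○○
○○○○○○
●○○○●○
●○○●○○
○○●○○○
k=7  ○○○●○○
○○○○○○
○○○○○○
○○○○○○
○○○○○●
○●○●○●
○●●●○○
k=8  ○○○●○○
○○○○○○
○○○○○○
○○○○○○
●○○○●○
○●○●○○
●●○●○○
k=9  ○○●○○○
○○○○○○
○○○○○○
○○○○○○
○○○○○○
○●○●●●
●●○●●○
k=10  ○●●●○○
○○○○○○
○○○○○○
○○○○○○
○○○○●○
○●○●○●
●●○○○○
k=11  ●●●○○○
○○●○○○
○○○○○○
○○○○○○
○○○○●○
○●●○●●
○○○●●○
k=12  ○●●○○○
○○●○○○
○○○○○○
○○○○○○
○○○●●●
○○●○○●
○○○○●○
k=13  ○●●●○○
○●●○○○
○○○○○○
○○○○●○
○○○●●●
○○○○○●
○●●●○○
k=14  ●○○○○○
○●○●○○
○○○○○○
○○○●●●
○○○●○●
●○○○○●
●●○●●○
k=15  ●○○●●●
○○○○○○
○○●●○○
○○○●○●
○○○●○○
○●●●○○
○●○○●○
k=16  ●○○●●●
○○●○○●
○○●●●○
○○○●○○
○○○●○○
○●○●●○
○●○○○○
k=17  ●●●●●●
●●●○○○
○○●○●○
○○○○○○
○○○●○○
○○○●●○
○●○○○○
k=18  ○○○●●●
○○○○○○
○○●●○○
○○○●○○
○○○●●○
○○●●●○
○●○○○○

1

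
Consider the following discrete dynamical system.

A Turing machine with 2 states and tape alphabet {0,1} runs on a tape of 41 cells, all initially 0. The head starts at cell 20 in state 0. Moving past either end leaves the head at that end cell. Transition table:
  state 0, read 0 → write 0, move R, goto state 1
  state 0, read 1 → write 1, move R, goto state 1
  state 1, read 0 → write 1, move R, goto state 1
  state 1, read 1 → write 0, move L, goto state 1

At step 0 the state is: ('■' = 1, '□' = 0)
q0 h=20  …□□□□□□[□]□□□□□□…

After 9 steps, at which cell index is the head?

k=0  q0 h=20  …□□□□□□[□]□□□□□□…
k=1  q1 h=21  …□□□□□□[□]□□□□□□…
k=2  q1 h=22  …□□□□□■[□]□□□□□□…
k=3  q1 h=23  …□□□□■■[□]□□□□□□…
k=4  q1 h=24  …□□□■■■[□]□□□□□□…
k=5  q1 h=25  …□□■■■■[□]□□□□□□…
k=6  q1 h=26  …□■■■■■[□]□□□□□□…
k=7  q1 h=27  …■■■■■■[□]□□□□□□…
k=8  q1 h=28  …■■■■■■[□]□□□□□□…
k=9  q1 h=29  …■■■■■■[□]□□□□□□…

29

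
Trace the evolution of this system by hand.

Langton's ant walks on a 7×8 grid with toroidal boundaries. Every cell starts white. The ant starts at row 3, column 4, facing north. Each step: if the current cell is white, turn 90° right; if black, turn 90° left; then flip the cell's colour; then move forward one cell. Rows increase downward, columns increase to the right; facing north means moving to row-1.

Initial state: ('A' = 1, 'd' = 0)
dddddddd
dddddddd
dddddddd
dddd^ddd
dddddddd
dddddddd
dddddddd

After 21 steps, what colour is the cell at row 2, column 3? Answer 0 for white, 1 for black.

1

step 0: dddddddd
dddddddd
dddddddd
dddd^ddd
dddddddd
dddddddd
dddddddd
step 1: dddddddd
dddddddd
dddddddd
ddddA>dd
dddddddd
dddddddd
dddddddd
step 2: dddddddd
dddddddd
dddddddd
ddddAAdd
dddddvdd
dddddddd
dddddddd
step 3: dddddddd
dddddddd
dddddddd
ddddAAdd
dddd<Add
dddddddd
dddddddd
step 4: dddddddd
dddddddd
dddddddd
dddd^Add
ddddAAdd
dddddddd
dddddddd
step 5: dddddddd
dddddddd
dddddddd
ddd<dAdd
ddddAAdd
dddddddd
dddddddd
step 6: dddddddd
dddddddd
ddd^dddd
dddAdAdd
ddddAAdd
dddddddd
dddddddd
step 7: dddddddd
dddddddd
dddA>ddd
dddAdAdd
ddddAAdd
dddddddd
dddddddd
step 8: dddddddd
dddddddd
dddAAddd
dddAvAdd
ddddAAdd
dddddddd
dddddddd
step 9: dddddddd
dddddddd
dddAAddd
ddd<AAdd
ddddAAdd
dddddddd
dddddddd
step 10: dddddddd
dddddddd
dddAAddd
ddddAAdd
dddvAAdd
dddddddd
dddddddd
step 11: dddddddd
dddddddd
dddAAddd
ddddAAdd
dd<AAAdd
dddddddd
dddddddd
step 12: dddddddd
dddddddd
dddAAddd
dd^dAAdd
ddAAAAdd
dddddddd
dddddddd
step 13: dddddddd
dddddddd
dddAAddd
ddA>AAdd
ddAAAAdd
dddddddd
dddddddd
step 14: dddddddd
dddddddd
dddAAddd
ddAAAAdd
ddAvAAdd
dddddddd
dddddddd
step 15: dddddddd
dddddddd
dddAAddd
ddAAAAdd
ddAd>Add
dddddddd
dddddddd
step 16: dddddddd
dddddddd
dddAAddd
ddAA^Add
ddAddAdd
dddddddd
dddddddd
step 17: dddddddd
dddddddd
dddAAddd
ddA<dAdd
ddAddAdd
dddddddd
dddddddd
step 18: dddddddd
dddddddd
dddAAddd
ddAddAdd
ddAvdAdd
dddddddd
dddddddd
step 19: dddddddd
dddddddd
dddAAddd
ddAddAdd
dd<AdAdd
dddddddd
dddddddd
step 20: dddddddd
dddddddd
dddAAddd
ddAddAdd
dddAdAdd
ddvddddd
dddddddd
step 21: dddddddd
dddddddd
dddAAddd
ddAddAdd
dddAdAdd
d<Addddd
dddddddd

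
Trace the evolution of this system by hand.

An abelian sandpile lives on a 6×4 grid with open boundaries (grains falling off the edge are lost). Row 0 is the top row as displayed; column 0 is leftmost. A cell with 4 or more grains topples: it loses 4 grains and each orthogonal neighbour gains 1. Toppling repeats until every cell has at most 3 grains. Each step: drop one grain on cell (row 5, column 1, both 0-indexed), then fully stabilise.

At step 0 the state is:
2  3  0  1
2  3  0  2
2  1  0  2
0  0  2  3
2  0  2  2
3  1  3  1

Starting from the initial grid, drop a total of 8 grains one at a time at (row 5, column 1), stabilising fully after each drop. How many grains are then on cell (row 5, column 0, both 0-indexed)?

0) 2  3  0  1
2  3  0  2
2  1  0  2
0  0  2  3
2  0  2  2
3  1  3  1
1) 2  3  0  1
2  3  0  2
2  1  0  2
0  0  2  3
2  0  2  2
3  2  3  1
2) 2  3  0  1
2  3  0  2
2  1  0  2
0  0  2  3
2  0  2  2
3  3  3  1
3) 2  3  0  1
2  3  0  2
2  1  0  2
0  0  2  3
3  1  3  2
0  2  0  2
4) 2  3  0  1
2  3  0  2
2  1  0  2
0  0  2  3
3  1  3  2
0  3  0  2
5) 2  3  0  1
2  3  0  2
2  1  0  2
0  0  2  3
3  2  3  2
1  0  1  2
6) 2  3  0  1
2  3  0  2
2  1  0  2
0  0  2  3
3  2  3  2
1  1  1  2
7) 2  3  0  1
2  3  0  2
2  1  0  2
0  0  2  3
3  2  3  2
1  2  1  2
8) 2  3  0  1
2  3  0  2
2  1  0  2
0  0  2  3
3  2  3  2
1  3  1  2

1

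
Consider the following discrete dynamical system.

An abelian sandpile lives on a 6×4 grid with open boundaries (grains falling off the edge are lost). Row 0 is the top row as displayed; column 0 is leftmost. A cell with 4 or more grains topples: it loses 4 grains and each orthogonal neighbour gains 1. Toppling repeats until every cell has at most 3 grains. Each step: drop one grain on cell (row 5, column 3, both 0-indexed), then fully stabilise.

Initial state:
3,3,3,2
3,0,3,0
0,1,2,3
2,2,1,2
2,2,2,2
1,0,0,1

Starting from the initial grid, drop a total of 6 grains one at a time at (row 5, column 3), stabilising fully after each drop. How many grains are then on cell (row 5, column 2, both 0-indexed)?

1

[0] 3,3,3,2
3,0,3,0
0,1,2,3
2,2,1,2
2,2,2,2
1,0,0,1
[1] 3,3,3,2
3,0,3,0
0,1,2,3
2,2,1,2
2,2,2,2
1,0,0,2
[2] 3,3,3,2
3,0,3,0
0,1,2,3
2,2,1,2
2,2,2,2
1,0,0,3
[3] 3,3,3,2
3,0,3,0
0,1,2,3
2,2,1,2
2,2,2,3
1,0,1,0
[4] 3,3,3,2
3,0,3,0
0,1,2,3
2,2,1,2
2,2,2,3
1,0,1,1
[5] 3,3,3,2
3,0,3,0
0,1,2,3
2,2,1,2
2,2,2,3
1,0,1,2
[6] 3,3,3,2
3,0,3,0
0,1,2,3
2,2,1,2
2,2,2,3
1,0,1,3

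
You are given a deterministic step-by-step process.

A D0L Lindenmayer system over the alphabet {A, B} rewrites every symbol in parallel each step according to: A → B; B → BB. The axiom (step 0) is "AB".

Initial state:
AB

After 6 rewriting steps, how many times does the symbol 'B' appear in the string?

96

0) AB
1) BBB
2) BBBBBB
3) BBBBBBBBBBBB
4) BBBBBBBBBBBBBBBBBBBBBBBB
5) BBBBBBBBBBBBBBBBBBBBBBBBBBBBBBBBBBBBBBBBBBBBBBBB
6) BBBBBBBBBBBBBBBBBBBBBBBBBBBBBBBBBBBBBBBBBBBBBBBBBBBBBBBBBBBBBBBBBBBBBBBBBBBBBBBBBBBBBBBBBBBBBBBB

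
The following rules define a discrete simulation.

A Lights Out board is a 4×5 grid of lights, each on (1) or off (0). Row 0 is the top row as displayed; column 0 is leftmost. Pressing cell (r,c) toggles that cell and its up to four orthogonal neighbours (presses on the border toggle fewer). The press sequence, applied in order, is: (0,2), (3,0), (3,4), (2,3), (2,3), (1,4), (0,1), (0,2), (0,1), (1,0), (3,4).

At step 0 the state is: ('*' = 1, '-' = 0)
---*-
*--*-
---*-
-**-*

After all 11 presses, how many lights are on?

0) ---*-
*--*-
---*-
-**-*
1) -**--
*-**-
---*-
-**-*
2) -**--
*-**-
*--*-
*-*-*
3) -**--
*-**-
*--**
*-**-
4) -**--
*-*--
*-*--
*-*--
5) -**--
*-**-
*--**
*-**-
6) -**-*
*-*-*
*--*-
*-**-
7) *---*
***-*
*--*-
*-**-
8) *****
**--*
*--*-
*-**-
9) ---**
*---*
*--*-
*-**-
10) *--**
-*--*
---*-
*-**-
11) *--**
-*--*
---**
*-*-*

10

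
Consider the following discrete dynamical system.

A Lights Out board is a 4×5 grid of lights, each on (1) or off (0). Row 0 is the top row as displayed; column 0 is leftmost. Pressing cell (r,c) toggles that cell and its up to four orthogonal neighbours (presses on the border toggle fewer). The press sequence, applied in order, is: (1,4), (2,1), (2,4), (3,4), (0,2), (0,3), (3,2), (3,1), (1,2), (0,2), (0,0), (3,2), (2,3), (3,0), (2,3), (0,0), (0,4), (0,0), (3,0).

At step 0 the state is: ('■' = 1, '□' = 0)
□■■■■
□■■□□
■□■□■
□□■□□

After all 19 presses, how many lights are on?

t=0: □■■■■
□■■□□
■□■□■
□□■□□
t=1: □■■■□
□■■■■
■□■□□
□□■□□
t=2: □■■■□
□□■■■
□■□□□
□■■□□
t=3: □■■■□
□□■■□
□■□■■
□■■□■
t=4: □■■■□
□□■■□
□■□■□
□■■■□
t=5: □□□□□
□□□■□
□■□■□
□■■■□
t=6: □□■■■
□□□□□
□■□■□
□■■■□
t=7: □□■■■
□□□□□
□■■■□
□□□□□
t=8: □□■■■
□□□□□
□□■■□
■■■□□
t=9: □□□■■
□■■■□
□□□■□
■■■□□
t=10: □■■□■
□■□■□
□□□■□
■■■□□
t=11: ■□■□■
■■□■□
□□□■□
■■■□□
t=12: ■□■□■
■■□■□
□□■■□
■□□■□
t=13: ■□■□■
■■□□□
□□□□■
■□□□□
t=14: ■□■□■
■■□□□
■□□□■
□■□□□
t=15: ■□■□■
■■□■□
■□■■□
□■□■□
t=16: □■■□■
□■□■□
■□■■□
□■□■□
t=17: □■■■□
□■□■■
■□■■□
□■□■□
t=18: ■□■■□
■■□■■
■□■■□
□■□■□
t=19: ■□■■□
■■□■■
□□■■□
■□□■□

11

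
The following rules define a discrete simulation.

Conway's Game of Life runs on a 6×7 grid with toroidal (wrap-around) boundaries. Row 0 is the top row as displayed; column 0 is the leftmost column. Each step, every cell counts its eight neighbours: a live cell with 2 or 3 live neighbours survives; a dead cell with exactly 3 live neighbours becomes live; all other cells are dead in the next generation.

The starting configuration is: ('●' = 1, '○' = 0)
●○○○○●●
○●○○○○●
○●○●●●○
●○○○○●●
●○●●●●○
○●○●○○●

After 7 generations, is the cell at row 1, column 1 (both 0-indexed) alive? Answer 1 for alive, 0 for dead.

gen 0: ●○○○○●●
○●○○○○●
○●○●●●○
●○○○○●●
●○●●●●○
○●○●○○●
gen 1: ○●●○○●○
○●●○○○○
○●●○●○○
●○○○○○○
○○●●○○○
○●○●○○○
gen 2: ●○○●○○○
●○○○○○○
●○●●○○○
○○○○○○○
○●●●○○○
○●○●●○○
gen 3: ●●●●●○○
●○●●○○●
○●○○○○○
○○○○○○○
○●○●●○○
●●○○●○○
gen 4: ○○○○●●○
○○○○●○●
●●●○○○○
○○●○○○○
●●●●●○○
○○○○○●○
gen 5: ○○○○●○●
●●○●●○●
●●●●○○○
○○○○○○○
○●●●●○○
○●●○○●●
gen 6: ○○○○●○○
○○○○●○●
○○○●●○●
●○○○●○○
●●○●●●○
○●○○○○●
gen 7: ●○○○○○○
○○○○●○○
●○○●●○●
●●●○○○○
○●●●●●○
○●●●○○●

0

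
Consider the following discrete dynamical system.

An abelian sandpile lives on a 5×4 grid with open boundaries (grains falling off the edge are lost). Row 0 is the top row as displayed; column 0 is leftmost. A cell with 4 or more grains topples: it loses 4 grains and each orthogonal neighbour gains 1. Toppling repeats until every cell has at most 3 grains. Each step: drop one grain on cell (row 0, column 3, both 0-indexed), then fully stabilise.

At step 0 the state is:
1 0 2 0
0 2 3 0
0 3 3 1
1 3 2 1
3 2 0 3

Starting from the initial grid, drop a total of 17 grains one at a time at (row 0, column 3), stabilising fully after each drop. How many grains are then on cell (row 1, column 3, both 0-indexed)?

[0] 1 0 2 0
0 2 3 0
0 3 3 1
1 3 2 1
3 2 0 3
[1] 1 0 2 1
0 2 3 0
0 3 3 1
1 3 2 1
3 2 0 3
[2] 1 0 2 2
0 2 3 0
0 3 3 1
1 3 2 1
3 2 0 3
[3] 1 0 2 3
0 2 3 0
0 3 3 1
1 3 2 1
3 2 0 3
[4] 1 0 3 0
0 2 3 1
0 3 3 1
1 3 2 1
3 2 0 3
[5] 1 0 3 1
0 2 3 1
0 3 3 1
1 3 2 1
3 2 0 3
[6] 1 0 3 2
0 2 3 1
0 3 3 1
1 3 2 1
3 2 0 3
[7] 1 0 3 3
0 2 3 1
0 3 3 1
1 3 2 1
3 2 0 3
[8] 1 2 1 1
1 0 2 3
1 2 2 2
2 1 0 2
3 3 1 3
[9] 1 2 1 2
1 0 2 3
1 2 2 2
2 1 0 2
3 3 1 3
[10] 1 2 1 3
1 0 2 3
1 2 2 2
2 1 0 2
3 3 1 3
[11] 1 2 2 1
1 0 3 0
1 2 2 3
2 1 0 2
3 3 1 3
[12] 1 2 2 2
1 0 3 0
1 2 2 3
2 1 0 2
3 3 1 3
[13] 1 2 2 3
1 0 3 0
1 2 2 3
2 1 0 2
3 3 1 3
[14] 1 2 3 0
1 0 3 1
1 2 2 3
2 1 0 2
3 3 1 3
[15] 1 2 3 1
1 0 3 1
1 2 2 3
2 1 0 2
3 3 1 3
[16] 1 2 3 2
1 0 3 1
1 2 2 3
2 1 0 2
3 3 1 3
[17] 1 2 3 3
1 0 3 1
1 2 2 3
2 1 0 2
3 3 1 3

1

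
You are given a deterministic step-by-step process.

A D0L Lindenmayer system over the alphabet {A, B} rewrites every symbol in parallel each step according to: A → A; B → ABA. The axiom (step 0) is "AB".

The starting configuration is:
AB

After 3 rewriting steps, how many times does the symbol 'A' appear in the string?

0) AB
1) AABA
2) AAABAA
3) AAAABAAA

7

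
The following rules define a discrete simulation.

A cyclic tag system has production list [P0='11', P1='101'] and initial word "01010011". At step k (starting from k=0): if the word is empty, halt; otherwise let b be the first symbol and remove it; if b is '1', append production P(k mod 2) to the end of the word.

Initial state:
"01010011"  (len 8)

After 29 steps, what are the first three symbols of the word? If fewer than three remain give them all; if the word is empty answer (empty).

111

[0] "01010011"  (len 8)
[1] "1010011"  (len 7)
[2] "010011101"  (len 9)
[3] "10011101"  (len 8)
[4] "0011101101"  (len 10)
[5] "011101101"  (len 9)
[6] "11101101"  (len 8)
[7] "110110111"  (len 9)
[8] "10110111101"  (len 11)
[9] "011011110111"  (len 12)
[10] "11011110111"  (len 11)
[11] "101111011111"  (len 12)
[12] "01111011111101"  (len 14)
[13] "1111011111101"  (len 13)
[14] "111011111101101"  (len 15)
[15] "1101111110110111"  (len 16)
[16] "101111110110111101"  (len 18)
[17] "0111111011011110111"  (len 19)
[18] "111111011011110111"  (len 18)
[19] "1111101101111011111"  (len 19)
[20] "111101101111011111101"  (len 21)
[21] "1110110111101111110111"  (len 22)
[22] "110110111101111110111101"  (len 24)
[23] "1011011110111111011110111"  (len 25)
[24] "011011110111111011110111101"  (len 27)
[25] "11011110111111011110111101"  (len 26)
[26] "1011110111111011110111101101"  (len 28)
[27] "01111011111101111011110110111"  (len 29)
[28] "1111011111101111011110110111"  (len 28)
[29] "11101111110111101111011011111"  (len 29)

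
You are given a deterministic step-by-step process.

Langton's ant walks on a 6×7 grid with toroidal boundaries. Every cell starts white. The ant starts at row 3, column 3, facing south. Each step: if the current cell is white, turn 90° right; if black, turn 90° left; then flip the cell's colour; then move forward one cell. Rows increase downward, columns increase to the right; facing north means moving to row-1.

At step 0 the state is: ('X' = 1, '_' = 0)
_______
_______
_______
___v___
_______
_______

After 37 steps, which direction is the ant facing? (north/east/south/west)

t=0: _______
_______
_______
___v___
_______
_______
t=1: _______
_______
_______
__<X___
_______
_______
t=2: _______
_______
__^____
__XX___
_______
_______
t=3: _______
_______
__X>___
__XX___
_______
_______
t=4: _______
_______
__XX___
__Xv___
_______
_______
t=5: _______
_______
__XX___
__X_>__
_______
_______
t=6: _______
_______
__XX___
__X_X__
____v__
_______
t=7: _______
_______
__XX___
__X_X__
___<X__
_______
t=8: _______
_______
__XX___
__X^X__
___XX__
_______
t=9: _______
_______
__XX___
__XX>__
___XX__
_______
t=10: _______
_______
__XX^__
__XX___
___XX__
_______
t=11: _______
_______
__XXX>_
__XX___
___XX__
_______
t=12: _______
_______
__XXXX_
__XX_v_
___XX__
_______
t=13: _______
_______
__XXXX_
__XX<X_
___XX__
_______
t=14: _______
_______
__XX^X_
__XXXX_
___XX__
_______
t=15: _______
_______
__X<_X_
__XXXX_
___XX__
_______
t=16: _______
_______
__X__X_
__XvXX_
___XX__
_______
t=17: _______
_______
__X__X_
__X_>X_
___XX__
_______
t=18: _______
_______
__X_^X_
__X__X_
___XX__
_______
t=19: _______
_______
__X_X>_
__X__X_
___XX__
_______
t=20: _______
_____^_
__X_X__
__X__X_
___XX__
_______
t=21: _______
_____X>
__X_X__
__X__X_
___XX__
_______
t=22: _______
_____XX
__X_X_v
__X__X_
___XX__
_______
t=23: _______
_____XX
__X_X<X
__X__X_
___XX__
_______
t=24: _______
_____^X
__X_XXX
__X__X_
___XX__
_______
t=25: _______
____<_X
__X_XXX
__X__X_
___XX__
_______
t=26: ____^__
____X_X
__X_XXX
__X__X_
___XX__
_______
t=27: ____X>_
____X_X
__X_XXX
__X__X_
___XX__
_______
t=28: ____XX_
____XvX
__X_XXX
__X__X_
___XX__
_______
t=29: ____XX_
____<XX
__X_XXX
__X__X_
___XX__
_______
t=30: ____XX_
_____XX
__X_vXX
__X__X_
___XX__
_______
t=31: ____XX_
_____XX
__X__>X
__X__X_
___XX__
_______
t=32: ____XX_
_____^X
__X___X
__X__X_
___XX__
_______
t=33: ____XX_
____<_X
__X___X
__X__X_
___XX__
_______
t=34: ____^X_
____X_X
__X___X
__X__X_
___XX__
_______
t=35: ___<_X_
____X_X
__X___X
__X__X_
___XX__
_______
t=36: ___X_X_
____X_X
__X___X
__X__X_
___XX__
___^___
t=37: ___X_X_
____X_X
__X___X
__X__X_
___XX__
___X>__

east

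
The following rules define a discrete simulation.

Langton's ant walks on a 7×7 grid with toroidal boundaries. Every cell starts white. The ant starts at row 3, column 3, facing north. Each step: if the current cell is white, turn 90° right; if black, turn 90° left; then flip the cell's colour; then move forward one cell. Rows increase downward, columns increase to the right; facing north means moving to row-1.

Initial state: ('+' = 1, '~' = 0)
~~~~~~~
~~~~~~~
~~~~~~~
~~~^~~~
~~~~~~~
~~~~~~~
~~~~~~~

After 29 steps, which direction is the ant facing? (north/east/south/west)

[0] ~~~~~~~
~~~~~~~
~~~~~~~
~~~^~~~
~~~~~~~
~~~~~~~
~~~~~~~
[1] ~~~~~~~
~~~~~~~
~~~~~~~
~~~+>~~
~~~~~~~
~~~~~~~
~~~~~~~
[2] ~~~~~~~
~~~~~~~
~~~~~~~
~~~++~~
~~~~v~~
~~~~~~~
~~~~~~~
[3] ~~~~~~~
~~~~~~~
~~~~~~~
~~~++~~
~~~<+~~
~~~~~~~
~~~~~~~
[4] ~~~~~~~
~~~~~~~
~~~~~~~
~~~^+~~
~~~++~~
~~~~~~~
~~~~~~~
[5] ~~~~~~~
~~~~~~~
~~~~~~~
~~<~+~~
~~~++~~
~~~~~~~
~~~~~~~
[6] ~~~~~~~
~~~~~~~
~~^~~~~
~~+~+~~
~~~++~~
~~~~~~~
~~~~~~~
[7] ~~~~~~~
~~~~~~~
~~+>~~~
~~+~+~~
~~~++~~
~~~~~~~
~~~~~~~
[8] ~~~~~~~
~~~~~~~
~~++~~~
~~+v+~~
~~~++~~
~~~~~~~
~~~~~~~
[9] ~~~~~~~
~~~~~~~
~~++~~~
~~<++~~
~~~++~~
~~~~~~~
~~~~~~~
[10] ~~~~~~~
~~~~~~~
~~++~~~
~~~++~~
~~v++~~
~~~~~~~
~~~~~~~
[11] ~~~~~~~
~~~~~~~
~~++~~~
~~~++~~
~<+++~~
~~~~~~~
~~~~~~~
[12] ~~~~~~~
~~~~~~~
~~++~~~
~^~++~~
~++++~~
~~~~~~~
~~~~~~~
[13] ~~~~~~~
~~~~~~~
~~++~~~
~+>++~~
~++++~~
~~~~~~~
~~~~~~~
[14] ~~~~~~~
~~~~~~~
~~++~~~
~++++~~
~+v++~~
~~~~~~~
~~~~~~~
[15] ~~~~~~~
~~~~~~~
~~++~~~
~++++~~
~+~>+~~
~~~~~~~
~~~~~~~
[16] ~~~~~~~
~~~~~~~
~~++~~~
~++^+~~
~+~~+~~
~~~~~~~
~~~~~~~
[17] ~~~~~~~
~~~~~~~
~~++~~~
~+<~+~~
~+~~+~~
~~~~~~~
~~~~~~~
[18] ~~~~~~~
~~~~~~~
~~++~~~
~+~~+~~
~+v~+~~
~~~~~~~
~~~~~~~
[19] ~~~~~~~
~~~~~~~
~~++~~~
~+~~+~~
~<+~+~~
~~~~~~~
~~~~~~~
[20] ~~~~~~~
~~~~~~~
~~++~~~
~+~~+~~
~~+~+~~
~v~~~~~
~~~~~~~
[21] ~~~~~~~
~~~~~~~
~~++~~~
~+~~+~~
~~+~+~~
<+~~~~~
~~~~~~~
[22] ~~~~~~~
~~~~~~~
~~++~~~
~+~~+~~
^~+~+~~
++~~~~~
~~~~~~~
[23] ~~~~~~~
~~~~~~~
~~++~~~
~+~~+~~
+>+~+~~
++~~~~~
~~~~~~~
[24] ~~~~~~~
~~~~~~~
~~++~~~
~+~~+~~
+++~+~~
+v~~~~~
~~~~~~~
[25] ~~~~~~~
~~~~~~~
~~++~~~
~+~~+~~
+++~+~~
+~>~~~~
~~~~~~~
[26] ~~~~~~~
~~~~~~~
~~++~~~
~+~~+~~
+++~+~~
+~+~~~~
~~v~~~~
[27] ~~~~~~~
~~~~~~~
~~++~~~
~+~~+~~
+++~+~~
+~+~~~~
~<+~~~~
[28] ~~~~~~~
~~~~~~~
~~++~~~
~+~~+~~
+++~+~~
+^+~~~~
~++~~~~
[29] ~~~~~~~
~~~~~~~
~~++~~~
~+~~+~~
+++~+~~
++>~~~~
~++~~~~

east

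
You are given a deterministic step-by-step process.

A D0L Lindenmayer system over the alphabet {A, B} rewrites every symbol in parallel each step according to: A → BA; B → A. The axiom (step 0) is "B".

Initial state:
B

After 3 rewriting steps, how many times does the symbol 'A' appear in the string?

2

k=0  B
k=1  A
k=2  BA
k=3  ABA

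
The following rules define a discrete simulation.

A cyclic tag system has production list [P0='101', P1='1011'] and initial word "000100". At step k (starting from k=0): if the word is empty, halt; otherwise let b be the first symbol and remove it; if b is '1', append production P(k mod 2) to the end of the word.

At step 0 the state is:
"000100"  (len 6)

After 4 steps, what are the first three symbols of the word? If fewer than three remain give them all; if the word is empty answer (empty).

001

t=0: "000100"  (len 6)
t=1: "00100"  (len 5)
t=2: "0100"  (len 4)
t=3: "100"  (len 3)
t=4: "001011"  (len 6)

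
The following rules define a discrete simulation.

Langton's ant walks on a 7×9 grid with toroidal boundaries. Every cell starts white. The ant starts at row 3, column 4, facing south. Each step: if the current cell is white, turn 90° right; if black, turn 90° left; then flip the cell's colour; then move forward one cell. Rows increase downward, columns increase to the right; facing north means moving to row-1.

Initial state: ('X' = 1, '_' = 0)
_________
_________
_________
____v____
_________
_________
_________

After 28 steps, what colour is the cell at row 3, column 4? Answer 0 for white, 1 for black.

gen 0: _________
_________
_________
____v____
_________
_________
_________
gen 1: _________
_________
_________
___<X____
_________
_________
_________
gen 2: _________
_________
___^_____
___XX____
_________
_________
_________
gen 3: _________
_________
___X>____
___XX____
_________
_________
_________
gen 4: _________
_________
___XX____
___Xv____
_________
_________
_________
gen 5: _________
_________
___XX____
___X_>___
_________
_________
_________
gen 6: _________
_________
___XX____
___X_X___
_____v___
_________
_________
gen 7: _________
_________
___XX____
___X_X___
____<X___
_________
_________
gen 8: _________
_________
___XX____
___X^X___
____XX___
_________
_________
gen 9: _________
_________
___XX____
___XX>___
____XX___
_________
_________
gen 10: _________
_________
___XX^___
___XX____
____XX___
_________
_________
gen 11: _________
_________
___XXX>__
___XX____
____XX___
_________
_________
gen 12: _________
_________
___XXXX__
___XX_v__
____XX___
_________
_________
gen 13: _________
_________
___XXXX__
___XX<X__
____XX___
_________
_________
gen 14: _________
_________
___XX^X__
___XXXX__
____XX___
_________
_________
gen 15: _________
_________
___X<_X__
___XXXX__
____XX___
_________
_________
gen 16: _________
_________
___X__X__
___XvXX__
____XX___
_________
_________
gen 17: _________
_________
___X__X__
___X_>X__
____XX___
_________
_________
gen 18: _________
_________
___X_^X__
___X__X__
____XX___
_________
_________
gen 19: _________
_________
___X_X>__
___X__X__
____XX___
_________
_________
gen 20: _________
______^__
___X_X___
___X__X__
____XX___
_________
_________
gen 21: _________
______X>_
___X_X___
___X__X__
____XX___
_________
_________
gen 22: _________
______XX_
___X_X_v_
___X__X__
____XX___
_________
_________
gen 23: _________
______XX_
___X_X<X_
___X__X__
____XX___
_________
_________
gen 24: _________
______^X_
___X_XXX_
___X__X__
____XX___
_________
_________
gen 25: _________
_____<_X_
___X_XXX_
___X__X__
____XX___
_________
_________
gen 26: _____^___
_____X_X_
___X_XXX_
___X__X__
____XX___
_________
_________
gen 27: _____X>__
_____X_X_
___X_XXX_
___X__X__
____XX___
_________
_________
gen 28: _____XX__
_____XvX_
___X_XXX_
___X__X__
____XX___
_________
_________

0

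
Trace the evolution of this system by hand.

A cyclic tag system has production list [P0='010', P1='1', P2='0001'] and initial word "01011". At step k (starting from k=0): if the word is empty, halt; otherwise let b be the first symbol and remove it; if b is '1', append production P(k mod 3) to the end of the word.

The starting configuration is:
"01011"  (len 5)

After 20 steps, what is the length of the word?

7

gen 0: "01011"  (len 5)
gen 1: "1011"  (len 4)
gen 2: "0111"  (len 4)
gen 3: "111"  (len 3)
gen 4: "11010"  (len 5)
gen 5: "10101"  (len 5)
gen 6: "01010001"  (len 8)
gen 7: "1010001"  (len 7)
gen 8: "0100011"  (len 7)
gen 9: "100011"  (len 6)
gen 10: "00011010"  (len 8)
gen 11: "0011010"  (len 7)
gen 12: "011010"  (len 6)
gen 13: "11010"  (len 5)
gen 14: "10101"  (len 5)
gen 15: "01010001"  (len 8)
gen 16: "1010001"  (len 7)
gen 17: "0100011"  (len 7)
gen 18: "100011"  (len 6)
gen 19: "00011010"  (len 8)
gen 20: "0011010"  (len 7)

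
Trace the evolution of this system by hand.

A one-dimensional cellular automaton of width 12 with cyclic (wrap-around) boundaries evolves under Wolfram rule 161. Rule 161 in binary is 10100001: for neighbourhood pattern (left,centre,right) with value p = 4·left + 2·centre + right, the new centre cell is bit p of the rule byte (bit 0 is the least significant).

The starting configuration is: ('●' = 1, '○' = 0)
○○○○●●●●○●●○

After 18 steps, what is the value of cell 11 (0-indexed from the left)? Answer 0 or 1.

1

0) ○○○○●●●●○●●○
1) ●●●○○●●○●○○○
2) ○●○○○○○●○○●○
3) ○○○●●●○○○○○○
4) ●●○○●○○●●●●●
5) ●○○○○○○○●●●●
6) ○○●●●●●○○●●●
7) ○○○●●●○○○○●○
8) ●●○○●○○●●○○○
9) ○○○○○○○○○○●○
10) ●●●●●●●●●○○○
11) ○●●●●●●●○○●○
12) ○○●●●●●○○○○○
13) ●○○●●●○○●●●●
14) ○○○○●○○○○●●●
15) ○●●○○○●●○○●○
16) ○○○○●○○○○○○○
17) ●●●○○○●●●●●●
18) ●●○○●○○●●●●●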